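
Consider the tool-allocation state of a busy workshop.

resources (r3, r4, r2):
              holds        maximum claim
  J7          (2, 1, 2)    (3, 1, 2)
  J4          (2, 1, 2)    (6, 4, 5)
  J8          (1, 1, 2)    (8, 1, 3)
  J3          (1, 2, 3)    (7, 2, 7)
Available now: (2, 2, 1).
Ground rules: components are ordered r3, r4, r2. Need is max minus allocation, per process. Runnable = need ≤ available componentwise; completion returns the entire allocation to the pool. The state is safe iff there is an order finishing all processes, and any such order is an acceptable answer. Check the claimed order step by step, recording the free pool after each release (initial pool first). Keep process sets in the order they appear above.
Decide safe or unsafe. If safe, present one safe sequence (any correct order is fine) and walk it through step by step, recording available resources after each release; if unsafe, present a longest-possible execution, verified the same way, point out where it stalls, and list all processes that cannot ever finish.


SAFE. One safe sequence: J7, J4, J3, J8.
Key observation: at J4 the run first touches a limit — (4, 3, 3) against (4, 3, 3), exact on a resource it actually requests.
Step-by-step check:
  pool = (2, 2, 1)
  J7 needs (1, 0, 0) <= (2, 2, 1) -> finishes; pool += (2, 1, 2) = (4, 3, 3)
  J4 needs (4, 3, 3) <= (4, 3, 3) -> finishes; pool += (2, 1, 2) = (6, 4, 5)
  J3 needs (6, 0, 4) <= (6, 4, 5) -> finishes; pool += (1, 2, 3) = (7, 6, 8)
  J8 needs (7, 0, 1) <= (7, 6, 8) -> finishes; pool += (1, 1, 2) = (8, 7, 10)


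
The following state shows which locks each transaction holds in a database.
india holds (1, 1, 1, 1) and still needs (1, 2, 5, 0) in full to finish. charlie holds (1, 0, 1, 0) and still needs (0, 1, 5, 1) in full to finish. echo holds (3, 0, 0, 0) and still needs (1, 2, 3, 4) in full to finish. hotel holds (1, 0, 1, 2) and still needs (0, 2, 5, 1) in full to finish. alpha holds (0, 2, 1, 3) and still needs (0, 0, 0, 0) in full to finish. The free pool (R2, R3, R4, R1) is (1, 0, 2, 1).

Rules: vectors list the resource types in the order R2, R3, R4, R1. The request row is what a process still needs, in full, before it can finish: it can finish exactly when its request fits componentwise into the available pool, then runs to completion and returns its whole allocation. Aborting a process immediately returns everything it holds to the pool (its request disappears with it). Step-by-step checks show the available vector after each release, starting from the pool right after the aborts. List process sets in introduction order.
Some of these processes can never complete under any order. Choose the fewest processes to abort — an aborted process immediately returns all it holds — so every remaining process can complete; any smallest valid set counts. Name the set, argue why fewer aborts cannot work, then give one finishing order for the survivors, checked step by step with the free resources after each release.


Minimum abort set: india and hotel.
Key observation: charlie had no path to completion before; after the abort of india and hotel ((2, 1, 2, 3) returned), step 3 is where it fits.
Minimality, checking each single-abort alternative: india alone leaves charlie blocked (short on R4); charlie alone leaves india blocked (short on R4); echo alone leaves india blocked (short on R4); hotel alone leaves india blocked (short on R4); alpha alone leaves india blocked (short on R4).
The survivors complete as alpha, echo, charlie. Walking it through (starting from the post-abort pool):
  pool = (3, 1, 4, 4)
  alpha needs (0, 0, 0, 0) <= (3, 1, 4, 4) -> finishes; pool += (0, 2, 1, 3) = (3, 3, 5, 7)
  echo needs (1, 2, 3, 4) <= (3, 3, 5, 7) -> finishes; pool += (3, 0, 0, 0) = (6, 3, 5, 7)
  charlie needs (0, 1, 5, 1) <= (6, 3, 5, 7) -> finishes; pool += (1, 0, 1, 0) = (7, 3, 6, 7)


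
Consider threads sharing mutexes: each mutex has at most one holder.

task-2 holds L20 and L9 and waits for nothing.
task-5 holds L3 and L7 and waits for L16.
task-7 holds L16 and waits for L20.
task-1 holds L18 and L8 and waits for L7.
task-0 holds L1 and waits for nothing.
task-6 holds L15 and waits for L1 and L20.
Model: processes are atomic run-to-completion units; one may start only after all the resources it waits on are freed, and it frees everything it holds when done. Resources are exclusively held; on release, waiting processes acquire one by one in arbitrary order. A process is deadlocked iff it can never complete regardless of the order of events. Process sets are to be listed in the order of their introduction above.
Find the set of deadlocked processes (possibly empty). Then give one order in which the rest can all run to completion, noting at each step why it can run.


No process is deadlocked.
Key observation: although several processes wait, no cycle exists — each chain bottoms out at a free runner.
A valid finishing order for the others: task-0, task-2, task-7, task-6, task-5, task-1.
Verifying each step:
  task-0 waits on nothing -> runs at once and releases L1
  task-2 waits on nothing -> runs at once and releases L20 and L9
  task-7 waits on L20 — all released -> runs and releases L16
  task-6 waits on L1 and L20 — all released -> runs and releases L15
  task-5 waits on L16 — all released -> runs and releases L3 and L7
  task-1 waits on L7 — all released -> runs and releases L18 and L8


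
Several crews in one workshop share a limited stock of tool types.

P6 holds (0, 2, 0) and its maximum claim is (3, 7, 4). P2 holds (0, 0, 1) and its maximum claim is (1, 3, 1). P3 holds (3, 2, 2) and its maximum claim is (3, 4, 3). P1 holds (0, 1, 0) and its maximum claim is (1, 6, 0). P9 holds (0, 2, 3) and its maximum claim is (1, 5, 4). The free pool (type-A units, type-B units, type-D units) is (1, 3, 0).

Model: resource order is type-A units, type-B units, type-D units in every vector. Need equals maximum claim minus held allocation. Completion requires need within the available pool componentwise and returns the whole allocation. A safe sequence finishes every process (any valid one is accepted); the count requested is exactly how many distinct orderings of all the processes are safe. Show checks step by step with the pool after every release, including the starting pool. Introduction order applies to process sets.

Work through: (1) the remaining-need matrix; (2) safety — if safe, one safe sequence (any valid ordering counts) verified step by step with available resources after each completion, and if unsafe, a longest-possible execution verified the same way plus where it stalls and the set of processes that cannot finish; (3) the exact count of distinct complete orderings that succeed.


(1) Need matrix, components ordered type-A units, type-B units, type-D units:
  P6: (3, 5, 4)
  P2: (1, 3, 0)
  P3: (0, 2, 1)
  P1: (1, 5, 0)
  P9: (1, 3, 1)
(2) SAFE — a valid safe sequence is P2, P3, P9, P1, P6.
Key observation: P2 is the earliest step where a requested resource binds exactly: need (1, 3, 0), pool (1, 3, 0) at its turn.
Verifying each step:
  pool = (1, 3, 0)
  run P2 (needs (1, 3, 0), free (1, 3, 0)); after release of (0, 0, 1) the pool is (1, 3, 1)
  run P3 (needs (0, 2, 1), free (1, 3, 1)); after release of (3, 2, 2) the pool is (4, 5, 3)
  run P9 (needs (1, 3, 1), free (4, 5, 3)); after release of (0, 2, 3) the pool is (4, 7, 6)
  run P1 (needs (1, 5, 0), free (4, 7, 6)); after release of (0, 1, 0) the pool is (4, 8, 6)
  run P6 (needs (3, 5, 4), free (4, 8, 6)); after release of (0, 2, 0) the pool is (4, 10, 6)
(3) The exact count: 6 of the possible complete orderings are safe sequences.


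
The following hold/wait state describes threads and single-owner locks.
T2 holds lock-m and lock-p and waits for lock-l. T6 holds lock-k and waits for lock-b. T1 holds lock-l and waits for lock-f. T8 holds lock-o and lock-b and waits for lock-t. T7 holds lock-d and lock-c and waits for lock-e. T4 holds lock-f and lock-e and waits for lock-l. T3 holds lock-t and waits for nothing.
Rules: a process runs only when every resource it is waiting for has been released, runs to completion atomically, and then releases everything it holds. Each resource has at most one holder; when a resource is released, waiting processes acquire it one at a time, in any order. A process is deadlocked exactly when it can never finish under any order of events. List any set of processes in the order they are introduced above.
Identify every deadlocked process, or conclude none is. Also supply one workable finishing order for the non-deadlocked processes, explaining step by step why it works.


Deadlocked: T2, T1, T7 and T4.
Key observation: the loop T1 -> T4 -> T1 blocks itself forever; T2 and T7 wait into the deadlock from upstream.
A valid finishing order for the others: T3, T8, T6.
Check, step by step:
  T3: no waits; runs immediately, freeing lock-t
  T8 waits on lock-t — all released -> runs and releases lock-o and lock-b
  T6 waits on lock-b — all released -> runs and releases lock-k


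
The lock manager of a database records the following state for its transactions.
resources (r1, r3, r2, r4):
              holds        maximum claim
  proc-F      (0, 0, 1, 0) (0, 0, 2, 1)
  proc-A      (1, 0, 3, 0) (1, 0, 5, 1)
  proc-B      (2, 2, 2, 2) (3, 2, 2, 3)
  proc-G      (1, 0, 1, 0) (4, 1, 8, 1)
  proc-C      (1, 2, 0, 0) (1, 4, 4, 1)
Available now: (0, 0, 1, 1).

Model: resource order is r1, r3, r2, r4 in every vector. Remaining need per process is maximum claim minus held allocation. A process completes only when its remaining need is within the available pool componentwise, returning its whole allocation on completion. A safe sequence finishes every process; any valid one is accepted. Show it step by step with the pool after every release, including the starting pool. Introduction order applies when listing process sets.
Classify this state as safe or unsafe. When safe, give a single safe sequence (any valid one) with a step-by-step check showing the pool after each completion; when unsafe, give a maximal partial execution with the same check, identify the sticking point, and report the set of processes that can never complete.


SAFE — a valid safe sequence is proc-F, proc-A, proc-B, proc-G, proc-C.
Key observation: proc-F marks the first exact bind of the order: its need (0, 0, 1, 1) fits the free (0, 0, 1, 1) with zero slack on a requested resource.
Walking it through:
  pool = (0, 0, 1, 1)
  proc-F needs (0, 0, 1, 1) <= (0, 0, 1, 1) -> finishes; pool += (0, 0, 1, 0) = (0, 0, 2, 1)
  proc-A needs (0, 0, 2, 1) <= (0, 0, 2, 1) -> finishes; pool += (1, 0, 3, 0) = (1, 0, 5, 1)
  proc-B needs (1, 0, 0, 1) <= (1, 0, 5, 1) -> finishes; pool += (2, 2, 2, 2) = (3, 2, 7, 3)
  proc-G needs (3, 1, 7, 1) <= (3, 2, 7, 3) -> finishes; pool += (1, 0, 1, 0) = (4, 2, 8, 3)
  proc-C needs (0, 2, 4, 1) <= (4, 2, 8, 3) -> finishes; pool += (1, 2, 0, 0) = (5, 4, 8, 3)


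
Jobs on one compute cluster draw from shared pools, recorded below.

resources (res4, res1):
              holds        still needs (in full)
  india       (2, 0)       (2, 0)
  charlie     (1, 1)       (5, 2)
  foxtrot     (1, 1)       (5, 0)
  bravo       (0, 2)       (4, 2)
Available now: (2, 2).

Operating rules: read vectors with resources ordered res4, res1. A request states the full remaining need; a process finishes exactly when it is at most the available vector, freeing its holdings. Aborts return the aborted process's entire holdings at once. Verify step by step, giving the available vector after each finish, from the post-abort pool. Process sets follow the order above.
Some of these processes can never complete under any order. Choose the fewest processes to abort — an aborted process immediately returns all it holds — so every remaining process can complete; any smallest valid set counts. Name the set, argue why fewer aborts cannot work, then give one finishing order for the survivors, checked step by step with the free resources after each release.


Abort foxtrot.
Key observation: the deadlocked charlie becomes finishable only because foxtrot released (1, 1); it completes at step 3 below.
No smaller set exists: with zero aborts the deadlock remains.
One survivor order: india, bravo, charlie. Walking it through (post-abort pool first):
  pool = (3, 3)
  run india (needs (2, 0), free (3, 3)); after release of (2, 0) the pool is (5, 3)
  run bravo (needs (4, 2), free (5, 3)); after release of (0, 2) the pool is (5, 5)
  run charlie (needs (5, 2), free (5, 5)); after release of (1, 1) the pool is (6, 6)


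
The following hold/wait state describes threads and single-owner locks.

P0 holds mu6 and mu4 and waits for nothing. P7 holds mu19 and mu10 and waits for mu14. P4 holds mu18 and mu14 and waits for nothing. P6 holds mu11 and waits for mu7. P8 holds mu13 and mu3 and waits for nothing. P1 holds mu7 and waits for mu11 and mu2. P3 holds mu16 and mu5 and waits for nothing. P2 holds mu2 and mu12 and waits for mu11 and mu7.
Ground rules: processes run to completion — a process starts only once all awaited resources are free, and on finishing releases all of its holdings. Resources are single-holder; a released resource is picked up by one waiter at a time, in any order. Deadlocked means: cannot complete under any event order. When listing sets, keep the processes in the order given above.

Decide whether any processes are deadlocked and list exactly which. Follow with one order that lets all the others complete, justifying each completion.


The deadlocked set is P6, P1 and P2.
Key observation: the loop P6 -> P1 -> P6 blocks itself forever; P2 is caught in further circular waits.
One completion order for the rest: P4, P8, P7, P3, P0.
Verifying each step:
  P4 waits on nothing -> runs at once and releases mu18 and mu14
  P8 waits on nothing -> runs at once and releases mu13 and mu3
  run P7 (all its waits — mu14 — are resolved); releases mu19 and mu10
  P3 waits on nothing -> runs at once and releases mu16 and mu5
  P0 waits on nothing -> runs at once and releases mu6 and mu4


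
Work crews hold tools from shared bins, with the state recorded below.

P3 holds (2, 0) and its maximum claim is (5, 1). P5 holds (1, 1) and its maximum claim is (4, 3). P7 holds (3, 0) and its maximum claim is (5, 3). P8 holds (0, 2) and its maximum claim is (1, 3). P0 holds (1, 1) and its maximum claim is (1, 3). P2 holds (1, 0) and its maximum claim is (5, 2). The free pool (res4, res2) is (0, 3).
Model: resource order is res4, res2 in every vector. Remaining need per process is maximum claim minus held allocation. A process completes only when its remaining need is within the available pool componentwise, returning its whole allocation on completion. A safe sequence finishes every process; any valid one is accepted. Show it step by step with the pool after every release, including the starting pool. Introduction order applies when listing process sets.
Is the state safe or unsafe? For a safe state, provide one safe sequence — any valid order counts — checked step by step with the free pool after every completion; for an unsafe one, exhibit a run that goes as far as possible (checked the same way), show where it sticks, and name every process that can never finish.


UNSAFE.
Key observation: after P0, P8 complete, (1, 6) is the best the pool ever gets, yet each leftover process wants more res4.
Going as far as possible: P0, P8; after that, nothing fits. Step-by-step check:
  pool = (0, 3)
  run P0 (needs (0, 2), free (0, 3)); after release of (1, 1) the pool is (1, 4)
  run P8 (needs (1, 1), free (1, 4)); after release of (0, 2) the pool is (1, 6)
  P3 cannot run: need (3, 1) vs free (1, 6) (insufficient res4)
  P5 cannot run: need (3, 2) vs free (1, 6) (insufficient res4)
  P7 cannot run: need (2, 3) vs free (1, 6) (insufficient res4)
  P2 cannot run: need (4, 2) vs free (1, 6) (insufficient res4)
Processes that can never finish: P3, P5, P7 and P2.


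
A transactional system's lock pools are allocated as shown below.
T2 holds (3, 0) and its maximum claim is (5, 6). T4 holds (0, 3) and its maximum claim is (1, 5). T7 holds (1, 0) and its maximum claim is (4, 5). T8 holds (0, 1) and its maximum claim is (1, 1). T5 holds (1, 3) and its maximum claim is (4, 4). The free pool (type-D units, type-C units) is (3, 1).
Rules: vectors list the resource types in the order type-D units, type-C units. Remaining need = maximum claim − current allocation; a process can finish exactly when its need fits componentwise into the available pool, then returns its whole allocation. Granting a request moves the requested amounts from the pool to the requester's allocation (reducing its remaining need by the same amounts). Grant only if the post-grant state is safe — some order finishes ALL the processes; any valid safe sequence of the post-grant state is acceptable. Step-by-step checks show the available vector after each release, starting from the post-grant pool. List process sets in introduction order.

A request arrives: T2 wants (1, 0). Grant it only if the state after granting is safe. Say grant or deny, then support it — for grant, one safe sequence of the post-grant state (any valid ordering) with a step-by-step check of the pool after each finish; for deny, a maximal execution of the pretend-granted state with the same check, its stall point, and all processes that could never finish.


DENY: after the grant no complete ordering would exist.
Key observation: after T8, T4 the pool peaks at (2, 5), and each blocked process is short somewhere: T2 on type-C units; T7 on type-D units; T5 on type-D units.
On the post-grant state, T8, T4 is a maximal run — nothing extends it. Check, step by step:
  pool = (2, 1)
  T8 needs (1, 0) <= (2, 1) -> finishes; pool += (0, 1) = (2, 2)
  T4 needs (1, 2) <= (2, 2) -> finishes; pool += (0, 3) = (2, 5)
  T2 cannot run: need (1, 6) vs free (2, 5) (insufficient type-C units)
  T7 cannot run: need (3, 5) vs free (2, 5) (insufficient type-D units)
  T5 cannot run: need (3, 1) vs free (2, 5) (insufficient type-D units)
Had the request been granted, T2, T7 and T5 could never finish.


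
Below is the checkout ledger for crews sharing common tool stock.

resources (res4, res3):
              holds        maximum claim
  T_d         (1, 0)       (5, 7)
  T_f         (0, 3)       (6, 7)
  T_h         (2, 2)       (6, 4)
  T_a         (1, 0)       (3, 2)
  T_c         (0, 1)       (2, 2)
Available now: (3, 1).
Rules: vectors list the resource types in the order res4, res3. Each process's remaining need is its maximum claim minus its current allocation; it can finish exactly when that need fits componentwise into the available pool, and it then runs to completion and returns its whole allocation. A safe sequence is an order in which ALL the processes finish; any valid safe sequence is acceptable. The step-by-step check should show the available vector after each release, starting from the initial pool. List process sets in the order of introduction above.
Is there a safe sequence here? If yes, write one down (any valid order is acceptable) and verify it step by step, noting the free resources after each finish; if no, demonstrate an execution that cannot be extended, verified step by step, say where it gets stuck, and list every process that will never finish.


SAFE — a valid safe sequence is T_c, T_a, T_h, T_f, T_d.
Key observation: the order's first zero-slack moment is T_c ((2, 1) needed, (3, 1) free — a requested resource with nothing to spare).
Verifying each step:
  pool = (3, 1)
  run T_c (needs (2, 1), free (3, 1)); after release of (0, 1) the pool is (3, 2)
  run T_a (needs (2, 2), free (3, 2)); after release of (1, 0) the pool is (4, 2)
  run T_h (needs (4, 2), free (4, 2)); after release of (2, 2) the pool is (6, 4)
  run T_f (needs (6, 4), free (6, 4)); after release of (0, 3) the pool is (6, 7)
  run T_d (needs (4, 7), free (6, 7)); after release of (1, 0) the pool is (7, 7)


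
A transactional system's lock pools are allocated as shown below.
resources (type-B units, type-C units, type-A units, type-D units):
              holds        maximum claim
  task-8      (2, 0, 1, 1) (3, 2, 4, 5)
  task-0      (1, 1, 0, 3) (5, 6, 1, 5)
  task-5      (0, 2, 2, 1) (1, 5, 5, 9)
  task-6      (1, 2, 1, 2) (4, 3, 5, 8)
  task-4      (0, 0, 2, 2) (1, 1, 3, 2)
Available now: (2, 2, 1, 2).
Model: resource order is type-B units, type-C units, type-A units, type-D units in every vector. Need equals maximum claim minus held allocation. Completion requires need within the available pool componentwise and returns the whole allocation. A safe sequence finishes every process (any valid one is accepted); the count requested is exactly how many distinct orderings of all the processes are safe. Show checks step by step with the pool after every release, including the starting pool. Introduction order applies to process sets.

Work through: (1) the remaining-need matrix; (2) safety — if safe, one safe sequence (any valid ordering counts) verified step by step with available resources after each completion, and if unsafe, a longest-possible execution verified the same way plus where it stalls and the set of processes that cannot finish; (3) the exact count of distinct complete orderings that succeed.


(1) Need matrix, components ordered type-B units, type-C units, type-A units, type-D units:
  task-8: (1, 2, 3, 4)
  task-0: (4, 5, 1, 2)
  task-5: (1, 3, 3, 8)
  task-6: (3, 1, 4, 6)
  task-4: (1, 1, 1, 0)
(2) UNSAFE.
Key observation: after task-4, task-8 the pool peaks at (4, 2, 4, 5), and each blocked process is short somewhere: task-0 on type-C units; task-5 on type-C units, type-D units; task-6 on type-D units.
The run task-4, task-8 cannot be extended any further. Verifying each step:
  pool = (2, 2, 1, 2)
  task-4: need (1, 1, 1, 0) fits (2, 2, 1, 2); releases (0, 0, 2, 2), pool now (2, 2, 3, 4)
  task-8: need (1, 2, 3, 4) fits (2, 2, 3, 4); releases (2, 0, 1, 1), pool now (4, 2, 4, 5)
  blocked: task-0 wants (4, 5, 1, 2), pool (4, 2, 4, 5) — not enough type-C units
  blocked: task-5 wants (1, 3, 3, 8), pool (4, 2, 4, 5) — not enough type-C units and type-D units
  blocked: task-6 wants (3, 1, 4, 6), pool (4, 2, 4, 5) — not enough type-D units
Processes that can never finish: task-0, task-5 and task-6.
(3) Precisely 0 of the possible complete orderings are safe sequences.


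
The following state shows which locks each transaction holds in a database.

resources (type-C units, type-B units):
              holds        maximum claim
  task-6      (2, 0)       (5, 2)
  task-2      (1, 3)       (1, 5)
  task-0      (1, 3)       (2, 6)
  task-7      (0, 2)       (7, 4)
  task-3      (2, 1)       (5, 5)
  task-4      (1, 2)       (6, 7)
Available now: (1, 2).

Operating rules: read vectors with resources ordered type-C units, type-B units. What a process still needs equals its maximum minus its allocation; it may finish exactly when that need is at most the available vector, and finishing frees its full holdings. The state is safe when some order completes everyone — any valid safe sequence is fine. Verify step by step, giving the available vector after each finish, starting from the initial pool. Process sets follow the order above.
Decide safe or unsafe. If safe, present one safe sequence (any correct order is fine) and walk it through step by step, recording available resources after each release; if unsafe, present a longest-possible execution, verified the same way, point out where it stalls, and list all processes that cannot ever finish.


SAFE, for example via the order task-2, task-0, task-6, task-4, task-3, task-7.
Key observation: task-2 is the earliest step where a requested resource binds exactly: need (0, 2), pool (1, 2) at its turn.
Step-by-step check:
  pool = (1, 2)
  run task-2 (needs (0, 2), free (1, 2)); after release of (1, 3) the pool is (2, 5)
  run task-0 (needs (1, 3), free (2, 5)); after release of (1, 3) the pool is (3, 8)
  run task-6 (needs (3, 2), free (3, 8)); after release of (2, 0) the pool is (5, 8)
  run task-4 (needs (5, 5), free (5, 8)); after release of (1, 2) the pool is (6, 10)
  run task-3 (needs (3, 4), free (6, 10)); after release of (2, 1) the pool is (8, 11)
  run task-7 (needs (7, 2), free (8, 11)); after release of (0, 2) the pool is (8, 13)


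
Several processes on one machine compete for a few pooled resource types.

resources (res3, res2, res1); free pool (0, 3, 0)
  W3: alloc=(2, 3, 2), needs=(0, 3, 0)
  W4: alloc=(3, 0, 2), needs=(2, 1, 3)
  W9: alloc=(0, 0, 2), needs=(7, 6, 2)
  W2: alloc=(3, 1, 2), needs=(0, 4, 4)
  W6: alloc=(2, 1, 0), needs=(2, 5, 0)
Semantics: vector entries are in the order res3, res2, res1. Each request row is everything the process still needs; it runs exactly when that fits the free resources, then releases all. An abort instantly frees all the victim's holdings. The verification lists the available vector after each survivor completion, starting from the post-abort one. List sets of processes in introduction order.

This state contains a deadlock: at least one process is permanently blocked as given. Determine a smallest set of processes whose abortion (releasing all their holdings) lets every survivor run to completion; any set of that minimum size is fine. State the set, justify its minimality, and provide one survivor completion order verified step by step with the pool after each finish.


The answer: abort W9.
Key observation: W2 could never have finished before the abort; with (0, 0, 2) returned by W9, it fits at step 2.
Why nothing smaller works: aborting no one leaves the state deadlocked as given.
The survivors complete as W3, W2, W4, W6. Check, step by step (starting from the post-abort pool):
  pool = (0, 3, 2)
  W3: need (0, 3, 0) fits (0, 3, 2); releases (2, 3, 2), pool now (2, 6, 4)
  W2: need (0, 4, 4) fits (2, 6, 4); releases (3, 1, 2), pool now (5, 7, 6)
  W4: need (2, 1, 3) fits (5, 7, 6); releases (3, 0, 2), pool now (8, 7, 8)
  W6: need (2, 5, 0) fits (8, 7, 8); releases (2, 1, 0), pool now (10, 8, 8)


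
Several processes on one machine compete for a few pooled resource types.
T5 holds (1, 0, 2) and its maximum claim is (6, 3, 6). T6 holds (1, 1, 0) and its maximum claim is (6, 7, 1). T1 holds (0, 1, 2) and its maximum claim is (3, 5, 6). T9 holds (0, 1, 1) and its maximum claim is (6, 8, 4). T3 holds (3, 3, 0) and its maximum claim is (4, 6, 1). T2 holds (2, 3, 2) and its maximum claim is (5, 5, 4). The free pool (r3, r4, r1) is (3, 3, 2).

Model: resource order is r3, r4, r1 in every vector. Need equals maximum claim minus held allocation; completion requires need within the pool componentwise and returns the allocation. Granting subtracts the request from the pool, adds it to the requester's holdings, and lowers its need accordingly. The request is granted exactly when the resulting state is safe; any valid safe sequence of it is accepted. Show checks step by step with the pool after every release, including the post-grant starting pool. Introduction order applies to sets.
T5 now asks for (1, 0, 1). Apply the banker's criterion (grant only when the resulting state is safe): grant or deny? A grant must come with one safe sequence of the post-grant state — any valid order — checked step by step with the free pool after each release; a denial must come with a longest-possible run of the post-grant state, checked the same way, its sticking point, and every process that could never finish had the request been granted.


DENY — the pretend-granted state is unsafe.
Key observation: no order helps: past T3, T6, the free pool tops out at (6, 7, 1), below what each blocked process needs in r1.
After a pretend grant, a maximal execution: T3, T6 — then nothing else fits. Check, step by step:
  pool = (2, 3, 1)
  T3: need (1, 3, 1) fits (2, 3, 1); releases (3, 3, 0), pool now (5, 6, 1)
  T6: need (5, 6, 1) fits (5, 6, 1); releases (1, 1, 0), pool now (6, 7, 1)
  blocked: T5 wants (4, 3, 3), pool (6, 7, 1) — not enough r1
  blocked: T1 wants (3, 4, 4), pool (6, 7, 1) — not enough r1
  blocked: T9 wants (6, 7, 3), pool (6, 7, 1) — not enough r1
  blocked: T2 wants (3, 2, 2), pool (6, 7, 1) — not enough r1
Had the request been granted, T5, T1, T9 and T2 could never finish.


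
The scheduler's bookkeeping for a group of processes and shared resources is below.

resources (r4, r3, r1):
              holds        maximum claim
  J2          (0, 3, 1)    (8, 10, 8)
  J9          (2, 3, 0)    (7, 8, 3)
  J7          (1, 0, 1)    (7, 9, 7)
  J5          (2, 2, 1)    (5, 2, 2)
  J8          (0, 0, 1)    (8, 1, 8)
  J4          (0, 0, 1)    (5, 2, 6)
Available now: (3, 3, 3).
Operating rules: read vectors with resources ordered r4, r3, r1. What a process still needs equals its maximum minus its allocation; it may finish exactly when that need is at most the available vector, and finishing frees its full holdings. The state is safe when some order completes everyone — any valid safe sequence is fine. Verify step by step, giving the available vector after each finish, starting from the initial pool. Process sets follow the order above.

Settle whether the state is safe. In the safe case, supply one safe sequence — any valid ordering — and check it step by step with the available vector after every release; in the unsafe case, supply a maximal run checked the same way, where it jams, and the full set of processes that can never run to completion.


UNSAFE — no complete ordering exists.
Key observation: after J5, J9 complete, (7, 8, 4) is the best the pool ever gets, yet each leftover process wants more r1.
Going as far as possible: J5, J9; after that, nothing fits. Verifying each step:
  pool = (3, 3, 3)
  J5 needs (3, 0, 1) <= (3, 3, 3) -> finishes; pool += (2, 2, 1) = (5, 5, 4)
  J9 needs (5, 5, 3) <= (5, 5, 4) -> finishes; pool += (2, 3, 0) = (7, 8, 4)
  J2 cannot run: need (8, 7, 7) vs free (7, 8, 4) (insufficient r4 and r1)
  J7 cannot run: need (6, 9, 6) vs free (7, 8, 4) (insufficient r3 and r1)
  J8 cannot run: need (8, 1, 7) vs free (7, 8, 4) (insufficient r4 and r1)
  J4 cannot run: need (5, 2, 5) vs free (7, 8, 4) (insufficient r1)
Never able to finish: J2, J7, J8 and J4.


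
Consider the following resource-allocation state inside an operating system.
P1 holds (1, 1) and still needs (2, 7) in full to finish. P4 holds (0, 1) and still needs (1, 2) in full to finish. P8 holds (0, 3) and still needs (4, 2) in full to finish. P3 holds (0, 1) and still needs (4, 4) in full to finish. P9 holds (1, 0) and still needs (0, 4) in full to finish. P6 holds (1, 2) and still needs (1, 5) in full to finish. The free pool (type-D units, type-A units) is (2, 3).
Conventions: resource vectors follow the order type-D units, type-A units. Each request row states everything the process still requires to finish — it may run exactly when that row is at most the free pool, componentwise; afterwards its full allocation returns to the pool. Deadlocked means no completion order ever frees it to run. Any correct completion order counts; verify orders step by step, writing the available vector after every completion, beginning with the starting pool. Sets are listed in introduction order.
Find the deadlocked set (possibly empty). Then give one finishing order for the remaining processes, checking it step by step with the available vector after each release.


The deadlocked set is P1, P8, P3 and P6.
Key observation: after P4, P9 the pool peaks at (3, 4), and each blocked process is short somewhere: P1 on type-A units; P8 on type-D units; P3 on type-D units; P6 on type-A units.
One completion order for the rest: P4, P9. Walking it through:
  pool = (2, 3)
  P4: need (1, 2) fits (2, 3); releases (0, 1), pool now (2, 4)
  P9: need (0, 4) fits (2, 4); releases (1, 0), pool now (3, 4)
The blocked processes can never fit:
  P1 still needs (2, 7) but only (3, 4) is free — short on type-A units
  P8 still needs (4, 2) but only (3, 4) is free — short on type-D units
  P3 still needs (4, 4) but only (3, 4) is free — short on type-D units
  P6 still needs (1, 5) but only (3, 4) is free — short on type-A units


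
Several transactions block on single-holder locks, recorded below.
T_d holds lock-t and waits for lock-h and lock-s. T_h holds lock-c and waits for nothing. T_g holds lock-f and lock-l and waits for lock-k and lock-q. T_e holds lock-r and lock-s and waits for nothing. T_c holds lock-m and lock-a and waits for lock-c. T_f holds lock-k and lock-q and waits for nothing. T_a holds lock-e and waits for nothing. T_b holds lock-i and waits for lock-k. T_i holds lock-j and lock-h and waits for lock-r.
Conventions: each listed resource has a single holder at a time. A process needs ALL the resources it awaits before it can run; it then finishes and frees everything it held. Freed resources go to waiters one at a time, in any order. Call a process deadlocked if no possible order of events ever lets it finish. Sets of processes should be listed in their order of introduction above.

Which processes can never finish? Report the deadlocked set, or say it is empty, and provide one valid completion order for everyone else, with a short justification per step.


The deadlocked set is empty.
Key observation: all waits point, directly or indirectly, at processes that can finish, so nothing is permanently blocked.
A valid finishing order for the others: T_h, T_f, T_e, T_b, T_a, T_c, T_g, T_i, T_d.
Check, step by step:
  T_h: no waits; runs immediately, freeing lock-c
  T_f: no waits; runs immediately, freeing lock-k and lock-q
  T_e: no waits; runs immediately, freeing lock-r and lock-s
  T_b: everything it awaited (lock-k) is free; runs, freeing lock-i
  T_a: no waits; runs immediately, freeing lock-e
  T_c: everything it awaited (lock-c) is free; runs, freeing lock-m and lock-a
  T_g: everything it awaited (lock-k and lock-q) is free; runs, freeing lock-f and lock-l
  T_i: everything it awaited (lock-r) is free; runs, freeing lock-j and lock-h
  T_d: everything it awaited (lock-h and lock-s) is free; runs, freeing lock-t


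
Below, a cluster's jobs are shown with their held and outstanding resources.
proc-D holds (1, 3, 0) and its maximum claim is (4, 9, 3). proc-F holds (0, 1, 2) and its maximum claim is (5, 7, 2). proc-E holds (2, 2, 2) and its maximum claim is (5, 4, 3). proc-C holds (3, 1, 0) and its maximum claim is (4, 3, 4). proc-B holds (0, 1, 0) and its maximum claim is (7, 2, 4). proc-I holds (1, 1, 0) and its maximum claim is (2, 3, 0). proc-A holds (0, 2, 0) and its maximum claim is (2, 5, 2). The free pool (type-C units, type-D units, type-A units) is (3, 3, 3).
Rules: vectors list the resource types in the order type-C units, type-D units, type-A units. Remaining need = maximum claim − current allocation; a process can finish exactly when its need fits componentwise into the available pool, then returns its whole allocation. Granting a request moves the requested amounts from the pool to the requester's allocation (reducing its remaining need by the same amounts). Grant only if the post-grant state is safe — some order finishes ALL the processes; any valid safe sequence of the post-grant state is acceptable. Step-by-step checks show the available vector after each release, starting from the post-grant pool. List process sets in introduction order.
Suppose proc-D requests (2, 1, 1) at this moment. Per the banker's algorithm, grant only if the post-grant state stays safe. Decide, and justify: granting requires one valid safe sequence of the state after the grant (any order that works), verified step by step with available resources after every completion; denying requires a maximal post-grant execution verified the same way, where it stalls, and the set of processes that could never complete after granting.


GRANT: granting preserves safety; a valid post-grant sequence is proc-I, proc-A, proc-D, proc-E, proc-C, proc-B, proc-F.
Key observation: the grant leaves (1, 2, 2) free — enough for proc-I, whose release restarts the cascade.
Check on the post-grant state, step by step:
  pool = (1, 2, 2)
  proc-I: need (1, 2, 0) fits (1, 2, 2); releases (1, 1, 0), pool now (2, 3, 2)
  proc-A: need (2, 3, 2) fits (2, 3, 2); releases (0, 2, 0), pool now (2, 5, 2)
  proc-D: need (1, 5, 2) fits (2, 5, 2); releases (3, 4, 1), pool now (5, 9, 3)
  proc-E: need (3, 2, 1) fits (5, 9, 3); releases (2, 2, 2), pool now (7, 11, 5)
  proc-C: need (1, 2, 4) fits (7, 11, 5); releases (3, 1, 0), pool now (10, 12, 5)
  proc-B: need (7, 1, 4) fits (10, 12, 5); releases (0, 1, 0), pool now (10, 13, 5)
  proc-F: need (5, 6, 0) fits (10, 13, 5); releases (0, 1, 2), pool now (10, 14, 7)


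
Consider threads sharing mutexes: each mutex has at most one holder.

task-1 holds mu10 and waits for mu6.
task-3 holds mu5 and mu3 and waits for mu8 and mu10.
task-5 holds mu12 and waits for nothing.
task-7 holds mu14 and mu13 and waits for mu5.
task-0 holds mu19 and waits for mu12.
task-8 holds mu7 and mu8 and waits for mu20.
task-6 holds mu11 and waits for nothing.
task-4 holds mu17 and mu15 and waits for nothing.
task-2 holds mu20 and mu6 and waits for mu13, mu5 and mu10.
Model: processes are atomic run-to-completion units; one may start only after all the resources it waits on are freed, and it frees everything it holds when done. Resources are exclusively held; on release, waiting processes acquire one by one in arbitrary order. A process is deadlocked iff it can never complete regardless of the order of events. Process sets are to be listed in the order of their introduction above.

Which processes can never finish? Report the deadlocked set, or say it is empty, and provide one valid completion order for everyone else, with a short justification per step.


Deadlocked: task-1, task-3, task-7, task-8 and task-2.
Key observation: nobody on the ring task-1 -> task-2 -> task-1 can start until another member finishes, which never happens; task-3, task-7 and task-8 are caught in further circular waits.
A valid finishing order for the others: task-6, task-5, task-4, task-0.
Walking it through:
  run task-6 (it waits on nothing); releases mu11
  run task-5 (it waits on nothing); releases mu12
  run task-4 (it waits on nothing); releases mu17 and mu15
  task-0: everything it awaited (mu12) is free; runs, freeing mu19


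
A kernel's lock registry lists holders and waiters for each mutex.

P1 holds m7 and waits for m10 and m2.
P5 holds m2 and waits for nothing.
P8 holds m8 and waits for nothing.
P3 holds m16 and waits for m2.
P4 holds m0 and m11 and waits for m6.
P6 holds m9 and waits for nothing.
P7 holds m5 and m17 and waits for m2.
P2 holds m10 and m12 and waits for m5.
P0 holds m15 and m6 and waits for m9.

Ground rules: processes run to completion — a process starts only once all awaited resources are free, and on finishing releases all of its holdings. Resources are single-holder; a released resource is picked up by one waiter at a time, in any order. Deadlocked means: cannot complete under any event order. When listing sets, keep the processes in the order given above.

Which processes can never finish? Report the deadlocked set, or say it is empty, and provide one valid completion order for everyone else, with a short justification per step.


The deadlocked set is empty.
Key observation: there is no circular wait here — follow any chain and it reaches a process that is free to run now.
One completion order for the rest: P8, P5, P6, P7, P0, P3, P2, P4, P1.
Verifying each step:
  P8: no waits; runs immediately, freeing m8
  P5: no waits; runs immediately, freeing m2
  P6: no waits; runs immediately, freeing m9
  P7: everything it awaited (m2) is free; runs, freeing m5 and m17
  P0: everything it awaited (m9) is free; runs, freeing m15 and m6
  P3: everything it awaited (m2) is free; runs, freeing m16
  P2: everything it awaited (m5) is free; runs, freeing m10 and m12
  P4: everything it awaited (m6) is free; runs, freeing m0 and m11
  P1: everything it awaited (m10 and m2) is free; runs, freeing m7


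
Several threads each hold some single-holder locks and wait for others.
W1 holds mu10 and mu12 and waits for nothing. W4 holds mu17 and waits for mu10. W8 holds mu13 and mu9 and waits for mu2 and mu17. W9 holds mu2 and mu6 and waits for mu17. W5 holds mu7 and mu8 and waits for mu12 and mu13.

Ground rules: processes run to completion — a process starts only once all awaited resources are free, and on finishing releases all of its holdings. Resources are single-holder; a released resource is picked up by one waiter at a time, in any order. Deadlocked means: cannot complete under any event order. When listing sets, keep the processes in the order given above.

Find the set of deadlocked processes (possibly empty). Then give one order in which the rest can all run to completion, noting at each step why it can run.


Nothing here is deadlocked.
Key observation: all waits point, directly or indirectly, at processes that can finish, so nothing is permanently blocked.
One completion order for the rest: W1, W4, W9, W8, W5.
Check, step by step:
  run W1 (it waits on nothing); releases mu10 and mu12
  W4 waits on mu10 — all released -> runs and releases mu17
  W9 waits on mu17 — all released -> runs and releases mu2 and mu6
  W8 waits on mu2 and mu17 — all released -> runs and releases mu13 and mu9
  W5 waits on mu12 and mu13 — all released -> runs and releases mu7 and mu8
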